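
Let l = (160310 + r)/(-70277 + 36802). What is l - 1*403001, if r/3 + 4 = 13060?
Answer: -13490657953/33475 ≈ -4.0301e+5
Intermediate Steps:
r = 39168 (r = -12 + 3*13060 = -12 + 39180 = 39168)
l = -199478/33475 (l = (160310 + 39168)/(-70277 + 36802) = 199478/(-33475) = 199478*(-1/33475) = -199478/33475 ≈ -5.9590)
l - 1*403001 = -199478/33475 - 1*403001 = -199478/33475 - 403001 = -13490657953/33475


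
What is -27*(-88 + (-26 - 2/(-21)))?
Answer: 21528/7 ≈ 3075.4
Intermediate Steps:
-27*(-88 + (-26 - 2/(-21))) = -27*(-88 + (-26 - 2*(-1)/21)) = -27*(-88 + (-26 - 1*(-2/21))) = -27*(-88 + (-26 + 2/21)) = -27*(-88 - 544/21) = -27*(-2392/21) = 21528/7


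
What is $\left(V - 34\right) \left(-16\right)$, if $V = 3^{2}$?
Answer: $400$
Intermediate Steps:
$V = 9$
$\left(V - 34\right) \left(-16\right) = \left(9 - 34\right) \left(-16\right) = \left(-25\right) \left(-16\right) = 400$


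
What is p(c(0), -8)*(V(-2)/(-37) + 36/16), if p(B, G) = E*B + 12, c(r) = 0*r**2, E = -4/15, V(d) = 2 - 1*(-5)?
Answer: 915/37 ≈ 24.730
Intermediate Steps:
V(d) = 7 (V(d) = 2 + 5 = 7)
E = -4/15 (E = -4*1/15 = -4/15 ≈ -0.26667)
c(r) = 0
p(B, G) = 12 - 4*B/15 (p(B, G) = -4*B/15 + 12 = 12 - 4*B/15)
p(c(0), -8)*(V(-2)/(-37) + 36/16) = (12 - 4/15*0)*(7/(-37) + 36/16) = (12 + 0)*(7*(-1/37) + 36*(1/16)) = 12*(-7/37 + 9/4) = 12*(305/148) = 915/37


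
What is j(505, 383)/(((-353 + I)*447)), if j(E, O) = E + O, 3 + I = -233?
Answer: -296/87761 ≈ -0.0033728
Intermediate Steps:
I = -236 (I = -3 - 233 = -236)
j(505, 383)/(((-353 + I)*447)) = (505 + 383)/(((-353 - 236)*447)) = 888/((-589*447)) = 888/(-263283) = 888*(-1/263283) = -296/87761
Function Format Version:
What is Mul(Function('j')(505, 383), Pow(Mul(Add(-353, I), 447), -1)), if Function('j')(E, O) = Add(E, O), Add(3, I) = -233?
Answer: Rational(-296, 87761) ≈ -0.0033728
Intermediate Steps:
I = -236 (I = Add(-3, -233) = -236)
Mul(Function('j')(505, 383), Pow(Mul(Add(-353, I), 447), -1)) = Mul(Add(505, 383), Pow(Mul(Add(-353, -236), 447), -1)) = Mul(888, Pow(Mul(-589, 447), -1)) = Mul(888, Pow(-263283, -1)) = Mul(888, Rational(-1, 263283)) = Rational(-296, 87761)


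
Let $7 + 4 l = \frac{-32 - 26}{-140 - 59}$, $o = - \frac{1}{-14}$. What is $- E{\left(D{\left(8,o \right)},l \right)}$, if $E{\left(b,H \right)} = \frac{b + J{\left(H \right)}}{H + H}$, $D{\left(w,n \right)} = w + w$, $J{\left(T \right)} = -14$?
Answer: $\frac{796}{1335} \approx 0.59625$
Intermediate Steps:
$o = \frac{1}{14}$ ($o = \left(-1\right) \left(- \frac{1}{14}\right) = \frac{1}{14} \approx 0.071429$)
$D{\left(w,n \right)} = 2 w$
$l = - \frac{1335}{796}$ ($l = - \frac{7}{4} + \frac{\left(-32 - 26\right) \frac{1}{-140 - 59}}{4} = - \frac{7}{4} + \frac{\left(-58\right) \frac{1}{-199}}{4} = - \frac{7}{4} + \frac{\left(-58\right) \left(- \frac{1}{199}\right)}{4} = - \frac{7}{4} + \frac{1}{4} \cdot \frac{58}{199} = - \frac{7}{4} + \frac{29}{398} = - \frac{1335}{796} \approx -1.6771$)
$E{\left(b,H \right)} = \frac{-14 + b}{2 H}$ ($E{\left(b,H \right)} = \frac{b - 14}{H + H} = \frac{-14 + b}{2 H}$)
$- E{\left(D{\left(8,o \right)},l \right)} = - \frac{-14 + 2 \cdot 8}{2 \left(- \frac{1335}{796}\right)} = - \frac{\left(-796\right) \left(-14 + 16\right)}{2 \cdot 1335} = - \frac{\left(-796\right) 2}{2 \cdot 1335} = \left(-1\right) \left(- \frac{796}{1335}\right) = \frac{796}{1335}$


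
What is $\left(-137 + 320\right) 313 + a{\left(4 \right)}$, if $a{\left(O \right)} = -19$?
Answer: $57260$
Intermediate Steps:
$\left(-137 + 320\right) 313 + a{\left(4 \right)} = \left(-137 + 320\right) 313 - 19 = 183 \cdot 313 - 19 = 57279 - 19 = 57260$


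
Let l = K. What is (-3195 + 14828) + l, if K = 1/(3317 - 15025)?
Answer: 136199163/11708 ≈ 11633.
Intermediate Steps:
K = -1/11708 (K = 1/(-11708) = -1/11708 ≈ -8.5412e-5)
l = -1/11708 ≈ -8.5412e-5
(-3195 + 14828) + l = (-3195 + 14828) - 1/11708 = 11633 - 1/11708 = 136199163/11708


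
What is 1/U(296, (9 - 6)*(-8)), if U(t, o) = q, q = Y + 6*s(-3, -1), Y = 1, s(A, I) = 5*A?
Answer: -1/89 ≈ -0.011236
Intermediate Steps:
q = -89 (q = 1 + 6*(5*(-3)) = 1 + 6*(-15) = 1 - 90 = -89)
U(t, o) = -89
1/U(296, (9 - 6)*(-8)) = 1/(-89) = -1/89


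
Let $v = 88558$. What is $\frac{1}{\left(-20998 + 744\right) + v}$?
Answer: $\frac{1}{68304} \approx 1.464 \cdot 10^{-5}$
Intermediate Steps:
$\frac{1}{\left(-20998 + 744\right) + v} = \frac{1}{\left(-20998 + 744\right) + 88558} = \frac{1}{-20254 + 88558} = \frac{1}{68304}$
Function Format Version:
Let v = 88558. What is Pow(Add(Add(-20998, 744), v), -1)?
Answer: Rational(1, 68304) ≈ 1.4640e-5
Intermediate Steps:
Pow(Add(Add(-20998, 744), v), -1) = Pow(Add(Add(-20998, 744), 88558), -1) = Pow(Add(-20254, 88558), -1) = Pow(68304, -1) = Rational(1, 68304)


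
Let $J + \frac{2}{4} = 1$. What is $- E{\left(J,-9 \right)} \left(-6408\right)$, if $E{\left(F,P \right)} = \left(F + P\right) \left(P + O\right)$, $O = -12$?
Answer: $1143828$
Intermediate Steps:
$J = \frac{1}{2}$ ($J = - \frac{1}{2} + 1 = \frac{1}{2} \approx 0.5$)
$E{\left(F,P \right)} = \left(-12 + P\right) \left(F + P\right)$ ($E{\left(F,P \right)} = \left(F + P\right) \left(P - 12\right) = \left(F + P\right) \left(-12 + P\right) = \left(-12 + P\right) \left(F + P\right)$)
$- E{\left(J,-9 \right)} \left(-6408\right) = - \left(\left(-9\right)^{2} - 6 - -108 + \frac{1}{2} \left(-9\right)\right) \left(-6408\right) = - \left(81 - 6 + 108 - \frac{9}{2}\right) \left(-6408\right) = - \frac{357 \left(-6408\right)}{2} = \left(-1\right) \left(-1143828\right) = 1143828$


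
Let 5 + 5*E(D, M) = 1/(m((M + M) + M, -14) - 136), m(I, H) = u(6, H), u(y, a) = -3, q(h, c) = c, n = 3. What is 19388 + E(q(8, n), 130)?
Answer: 13473964/695 ≈ 19387.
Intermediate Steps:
m(I, H) = -3
E(D, M) = -696/695 (E(D, M) = -1 + 1/(5*(-3 - 136)) = -1 + (1/5)/(-139) = -1 + (1/5)*(-1/139) = -1 - 1/695 = -696/695)
19388 + E(q(8, n), 130) = 19388 - 696/695 = 13473964/695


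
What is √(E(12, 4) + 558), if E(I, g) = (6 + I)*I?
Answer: 3*√86 ≈ 27.821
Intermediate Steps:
E(I, g) = I*(6 + I)
√(E(12, 4) + 558) = √(12*(6 + 12) + 558) = √(12*18 + 558) = √(216 + 558) = √774 = 3*√86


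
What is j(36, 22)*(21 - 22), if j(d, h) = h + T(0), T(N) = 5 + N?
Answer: -27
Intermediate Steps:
j(d, h) = 5 + h (j(d, h) = h + (5 + 0) = h + 5 = 5 + h)
j(36, 22)*(21 - 22) = (5 + 22)*(21 - 22) = 27*(-1) = -27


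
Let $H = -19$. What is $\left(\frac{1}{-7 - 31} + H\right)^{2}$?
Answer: $\frac{522729}{1444} \approx 362.0$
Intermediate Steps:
$\left(\frac{1}{-7 - 31} + H\right)^{2} = \left(\frac{1}{-7 - 31} - 19\right)^{2} = \left(\frac{1}{-38} - 19\right)^{2} = \left(- \frac{1}{38} - 19\right)^{2} = \left(- \frac{723}{38}\right)^{2} = \frac{522729}{1444}$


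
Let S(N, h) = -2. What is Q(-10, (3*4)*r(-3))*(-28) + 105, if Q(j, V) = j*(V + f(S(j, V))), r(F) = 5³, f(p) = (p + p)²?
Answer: 424585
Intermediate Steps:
f(p) = 4*p² (f(p) = (2*p)² = 4*p²)
r(F) = 125
Q(j, V) = j*(16 + V) (Q(j, V) = j*(V + 4*(-2)²) = j*(V + 4*4) = j*(V + 16) = j*(16 + V))
Q(-10, (3*4)*r(-3))*(-28) + 105 = -10*(16 + (3*4)*125)*(-28) + 105 = -10*(16 + 12*125)*(-28) + 105 = -10*(16 + 1500)*(-28) + 105 = -10*1516*(-28) + 105 = -15160*(-28) + 105 = 424480 + 105 = 424585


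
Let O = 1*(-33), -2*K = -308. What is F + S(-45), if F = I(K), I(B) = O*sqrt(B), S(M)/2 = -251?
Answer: -502 - 33*sqrt(154) ≈ -911.52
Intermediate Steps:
K = 154 (K = -1/2*(-308) = 154)
O = -33
S(M) = -502 (S(M) = 2*(-251) = -502)
I(B) = -33*sqrt(B)
F = -33*sqrt(154) ≈ -409.52
F + S(-45) = -33*sqrt(154) - 502 = -502 - 33*sqrt(154)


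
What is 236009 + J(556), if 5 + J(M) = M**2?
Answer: 545140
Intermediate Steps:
J(M) = -5 + M**2
236009 + J(556) = 236009 + (-5 + 556**2) = 236009 + (-5 + 309136) = 236009 + 309131 = 545140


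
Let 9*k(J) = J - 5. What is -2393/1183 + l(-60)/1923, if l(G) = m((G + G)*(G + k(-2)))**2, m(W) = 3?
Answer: -1530364/758303 ≈ -2.0181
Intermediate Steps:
k(J) = -5/9 + J/9 (k(J) = (J - 5)/9 = (-5 + J)/9 = -5/9 + J/9)
l(G) = 9 (l(G) = 3**2 = 9)
-2393/1183 + l(-60)/1923 = -2393/1183 + 9/1923 = -2393*1/1183 + 9*(1/1923) = -2393/1183 + 3/641 = -1530364/758303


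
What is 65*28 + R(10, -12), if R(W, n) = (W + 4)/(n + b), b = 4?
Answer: 7273/4 ≈ 1818.3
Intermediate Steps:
R(W, n) = (4 + W)/(4 + n) (R(W, n) = (W + 4)/(n + 4) = (4 + W)/(4 + n))
65*28 + R(10, -12) = 65*28 + (4 + 10)/(4 - 12) = 1820 + 14/(-8) = 1820 - ⅛*14 = 1820 - 7/4 = 7273/4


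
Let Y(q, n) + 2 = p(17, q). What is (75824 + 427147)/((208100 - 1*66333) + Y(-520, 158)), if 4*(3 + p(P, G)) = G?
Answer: 502971/141632 ≈ 3.5513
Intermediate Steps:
p(P, G) = -3 + G/4
Y(q, n) = -5 + q/4 (Y(q, n) = -2 + (-3 + q/4) = -5 + q/4)
(75824 + 427147)/((208100 - 1*66333) + Y(-520, 158)) = (75824 + 427147)/((208100 - 1*66333) + (-5 + (¼)*(-520))) = 502971/((208100 - 66333) + (-5 - 130)) = 502971/(141767 - 135) = 502971/141632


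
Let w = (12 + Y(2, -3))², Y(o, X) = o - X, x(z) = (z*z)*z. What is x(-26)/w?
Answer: -17576/289 ≈ -60.817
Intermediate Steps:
x(z) = z³ (x(z) = z²*z = z³)
w = 289 (w = (12 + (2 - 1*(-3)))² = (12 + (2 + 3))² = (12 + 5)² = 17² = 289)
x(-26)/w = (-26)³/289 = -17576*1/289 = -17576/289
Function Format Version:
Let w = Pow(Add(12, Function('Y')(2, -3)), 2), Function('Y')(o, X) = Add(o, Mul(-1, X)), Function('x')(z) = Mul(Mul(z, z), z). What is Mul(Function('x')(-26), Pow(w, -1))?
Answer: Rational(-17576, 289) ≈ -60.817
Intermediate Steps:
Function('x')(z) = Pow(z, 3) (Function('x')(z) = Mul(Pow(z, 2), z) = Pow(z, 3))
w = 289 (w = Pow(Add(12, Add(2, Mul(-1, -3))), 2) = Pow(Add(12, Add(2, 3)), 2) = Pow(Add(12, 5), 2) = Pow(17, 2) = 289)
Mul(Function('x')(-26), Pow(w, -1)) = Mul(Pow(-26, 3), Pow(289, -1)) = Mul(-17576, Rational(1, 289)) = Rational(-17576, 289)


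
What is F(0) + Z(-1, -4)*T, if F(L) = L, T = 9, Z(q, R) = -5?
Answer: -45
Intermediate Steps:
F(0) + Z(-1, -4)*T = 0 - 5*9 = 0 - 45 = -45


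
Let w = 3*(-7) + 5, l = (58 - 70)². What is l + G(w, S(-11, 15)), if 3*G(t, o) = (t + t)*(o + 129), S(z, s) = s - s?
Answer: -1232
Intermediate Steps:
l = 144 (l = (-12)² = 144)
S(z, s) = 0
w = -16 (w = -21 + 5 = -16)
G(t, o) = 2*t*(129 + o)/3 (G(t, o) = ((t + t)*(o + 129))/3 = ((2*t)*(129 + o))/3 = (2*t*(129 + o))/3 = 2*t*(129 + o)/3)
l + G(w, S(-11, 15)) = 144 + (⅔)*(-16)*(129 + 0) = 144 + (⅔)*(-16)*129 = 144 - 1376 = -1232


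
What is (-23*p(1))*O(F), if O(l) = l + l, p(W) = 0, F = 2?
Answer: 0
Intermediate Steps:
O(l) = 2*l
(-23*p(1))*O(F) = (-23*0)*(2*2) = 0*4 = 0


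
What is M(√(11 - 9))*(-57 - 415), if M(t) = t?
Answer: -472*√2 ≈ -667.51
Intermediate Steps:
M(√(11 - 9))*(-57 - 415) = √(11 - 9)*(-57 - 415) = √2*(-472) = -472*√2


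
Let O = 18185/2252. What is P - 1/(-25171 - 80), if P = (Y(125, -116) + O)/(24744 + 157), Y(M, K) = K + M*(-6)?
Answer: -48730041745/1416001640052 ≈ -0.034414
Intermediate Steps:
Y(M, K) = K - 6*M
O = 18185/2252 (O = 18185*(1/2252) = 18185/2252 ≈ 8.0750)
P = -1932047/56077052 (P = ((-116 - 6*125) + 18185/2252)/(24744 + 157) = ((-116 - 750) + 18185/2252)/24901 = (-866 + 18185/2252)*(1/24901) = -1932047/2252*1/24901 = -1932047/56077052 ≈ -0.034453)
P - 1/(-25171 - 80) = -1932047/56077052 - 1/(-25171 - 80) = -1932047/56077052 - 1/(-25251) = -1932047/56077052 - 1*(-1/25251) = -1932047/56077052 + 1/25251 = -48730041745/1416001640052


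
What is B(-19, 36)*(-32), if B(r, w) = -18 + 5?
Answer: 416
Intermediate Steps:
B(r, w) = -13
B(-19, 36)*(-32) = -13*(-32) = 416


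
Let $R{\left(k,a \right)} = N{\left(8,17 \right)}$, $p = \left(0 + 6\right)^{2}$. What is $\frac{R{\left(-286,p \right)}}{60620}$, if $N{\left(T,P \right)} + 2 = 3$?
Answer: $\frac{1}{60620} \approx 1.6496 \cdot 10^{-5}$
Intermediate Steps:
$p = 36$ ($p = 6^{2} = 36$)
$N{\left(T,P \right)} = 1$ ($N{\left(T,P \right)} = -2 + 3 = 1$)
$R{\left(k,a \right)} = 1$
$\frac{R{\left(-286,p \right)}}{60620} = 1 \cdot \frac{1}{60620} = \frac{1}{60620}$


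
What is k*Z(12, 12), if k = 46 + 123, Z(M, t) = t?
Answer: 2028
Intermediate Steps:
k = 169
k*Z(12, 12) = 169*12 = 2028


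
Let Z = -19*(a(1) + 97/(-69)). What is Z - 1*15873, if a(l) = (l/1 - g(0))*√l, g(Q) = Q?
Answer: -1094705/69 ≈ -15865.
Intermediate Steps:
a(l) = l^(3/2) (a(l) = (l/1 - 1*0)*√l = (l*1 + 0)*√l = (l + 0)*√l = l*√l = l^(3/2))
Z = 532/69 (Z = -19*(1^(3/2) + 97/(-69)) = -19*(1 + 97*(-1/69)) = -19*(1 - 97/69) = -19*(-28/69) = 532/69 ≈ 7.7101)
Z - 1*15873 = 532/69 - 1*15873 = 532/69 - 15873 = -1094705/69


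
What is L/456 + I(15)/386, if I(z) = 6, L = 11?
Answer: 3491/88008 ≈ 0.039667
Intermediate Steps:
L/456 + I(15)/386 = 11/456 + 6/386 = 11*(1/456) + 6*(1/386) = 11/456 + 3/193 = 3491/88008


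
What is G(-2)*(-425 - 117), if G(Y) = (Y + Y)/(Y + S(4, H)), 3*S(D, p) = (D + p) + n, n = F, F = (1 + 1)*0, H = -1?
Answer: -2168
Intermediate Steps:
F = 0 (F = 2*0 = 0)
n = 0
S(D, p) = D/3 + p/3 (S(D, p) = ((D + p) + 0)/3 = (D + p)/3 = D/3 + p/3)
G(Y) = 2*Y/(1 + Y) (G(Y) = (Y + Y)/(Y + ((⅓)*4 + (⅓)*(-1))) = (2*Y)/(Y + (4/3 - ⅓)) = (2*Y)/(Y + 1) = (2*Y)/(1 + Y) = 2*Y/(1 + Y))
G(-2)*(-425 - 117) = (2*(-2)/(1 - 2))*(-425 - 117) = (2*(-2)/(-1))*(-542) = (2*(-2)*(-1))*(-542) = 4*(-542) = -2168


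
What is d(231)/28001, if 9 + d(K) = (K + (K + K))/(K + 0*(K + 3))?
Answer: -6/28001 ≈ -0.00021428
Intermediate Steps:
d(K) = -6 (d(K) = -9 + (K + (K + K))/(K + 0*(K + 3)) = -9 + (K + 2*K)/(K + 0*(3 + K)) = -9 + (3*K)/(K + 0) = -9 + (3*K)/K = -9 + 3 = -6)
d(231)/28001 = -6/28001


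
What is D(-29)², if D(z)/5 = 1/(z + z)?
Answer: 25/3364 ≈ 0.0074316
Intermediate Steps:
D(z) = 5/(2*z) (D(z) = 5/(z + z) = 5/((2*z)) = 5*(1/(2*z)) = 5/(2*z))
D(-29)² = ((5/2)/(-29))² = ((5/2)*(-1/29))² = (-5/58)² = 25/3364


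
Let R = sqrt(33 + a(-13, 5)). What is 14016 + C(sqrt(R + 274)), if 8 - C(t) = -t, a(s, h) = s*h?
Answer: 14024 + sqrt(274 + 4*I*sqrt(2)) ≈ 14041.0 + 0.17086*I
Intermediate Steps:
a(s, h) = h*s
R = 4*I*sqrt(2) (R = sqrt(33 + 5*(-13)) = sqrt(33 - 65) = sqrt(-32) = 4*I*sqrt(2) ≈ 5.6569*I)
C(t) = 8 + t (C(t) = 8 - (-1)*t = 8 + t)
14016 + C(sqrt(R + 274)) = 14016 + (8 + sqrt(4*I*sqrt(2) + 274)) = 14016 + (8 + sqrt(274 + 4*I*sqrt(2))) = 14024 + sqrt(274 + 4*I*sqrt(2))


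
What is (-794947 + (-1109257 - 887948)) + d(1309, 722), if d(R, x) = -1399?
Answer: -2793551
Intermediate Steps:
(-794947 + (-1109257 - 887948)) + d(1309, 722) = (-794947 + (-1109257 - 887948)) - 1399 = (-794947 - 1997205) - 1399 = -2792152 - 1399 = -2793551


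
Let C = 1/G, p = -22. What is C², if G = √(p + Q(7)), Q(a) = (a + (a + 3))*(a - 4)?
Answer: 1/29 ≈ 0.034483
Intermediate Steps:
Q(a) = (-4 + a)*(3 + 2*a) (Q(a) = (a + (3 + a))*(-4 + a) = (3 + 2*a)*(-4 + a) = (-4 + a)*(3 + 2*a))
G = √29 (G = √(-22 + (-12 - 5*7 + 2*7²)) = √(-22 + (-12 - 35 + 2*49)) = √(-22 + (-12 - 35 + 98)) = √(-22 + 51) = √29 ≈ 5.3852)
C = √29/29 (C = 1/(√29) = √29/29 ≈ 0.18570)
C² = (√29/29)² = 1/29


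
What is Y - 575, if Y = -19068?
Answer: -19643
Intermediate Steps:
Y - 575 = -19068 - 575 = -19643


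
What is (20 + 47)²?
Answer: 4489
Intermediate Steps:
(20 + 47)² = 67² = 4489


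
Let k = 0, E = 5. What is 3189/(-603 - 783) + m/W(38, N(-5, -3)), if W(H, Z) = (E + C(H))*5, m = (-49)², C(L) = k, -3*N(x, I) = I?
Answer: 1082687/11550 ≈ 93.739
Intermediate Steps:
N(x, I) = -I/3
C(L) = 0
m = 2401
W(H, Z) = 25 (W(H, Z) = (5 + 0)*5 = 5*5 = 25)
3189/(-603 - 783) + m/W(38, N(-5, -3)) = 3189/(-603 - 783) + 2401/25 = 3189/(-1386) + 2401*(1/25) = 3189*(-1/1386) + 2401/25 = -1063/462 + 2401/25 = 1082687/11550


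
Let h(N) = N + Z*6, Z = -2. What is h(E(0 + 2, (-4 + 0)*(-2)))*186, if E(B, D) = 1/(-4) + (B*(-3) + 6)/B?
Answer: -4557/2 ≈ -2278.5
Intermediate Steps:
E(B, D) = -1/4 + (6 - 3*B)/B (E(B, D) = 1*(-1/4) + (-3*B + 6)/B = -1/4 + (6 - 3*B)/B)
h(N) = -12 + N (h(N) = N - 2*6 = N - 12 = -12 + N)
h(E(0 + 2, (-4 + 0)*(-2)))*186 = (-12 + (-13/4 + 6/(0 + 2)))*186 = (-12 + (-13/4 + 6/2))*186 = (-12 + (-13/4 + 6*(1/2)))*186 = (-12 + (-13/4 + 3))*186 = (-12 - 1/4)*186 = -49/4*186 = -4557/2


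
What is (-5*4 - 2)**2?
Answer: 484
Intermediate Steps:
(-5*4 - 2)**2 = (-20 - 2)**2 = (-22)**2 = 484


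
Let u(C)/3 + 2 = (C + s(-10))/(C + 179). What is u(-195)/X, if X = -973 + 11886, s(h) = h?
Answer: 519/174608 ≈ 0.0029724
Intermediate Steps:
X = 10913
u(C) = -6 + 3*(-10 + C)/(179 + C) (u(C) = -6 + 3*((C - 10)/(C + 179)) = -6 + 3*((-10 + C)/(179 + C)) = -6 + 3*(-10 + C)/(179 + C))
u(-195)/X = (3*(-368 - 1*(-195))/(179 - 195))/10913 = (3*(-368 + 195)/(-16))*(1/10913) = (3*(-1/16)*(-173))*(1/10913) = (519/16)*(1/10913) = 519/174608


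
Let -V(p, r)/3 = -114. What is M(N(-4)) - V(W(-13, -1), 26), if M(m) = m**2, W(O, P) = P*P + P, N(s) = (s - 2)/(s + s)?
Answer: -5463/16 ≈ -341.44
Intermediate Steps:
N(s) = (-2 + s)/(2*s) (N(s) = (-2 + s)/((2*s)) = (-2 + s)*(1/(2*s)) = (-2 + s)/(2*s))
W(O, P) = P + P**2 (W(O, P) = P**2 + P = P + P**2)
V(p, r) = 342 (V(p, r) = -3*(-114) = 342)
M(N(-4)) - V(W(-13, -1), 26) = ((1/2)*(-2 - 4)/(-4))**2 - 1*342 = ((1/2)*(-1/4)*(-6))**2 - 342 = (3/4)**2 - 342 = 9/16 - 342 = -5463/16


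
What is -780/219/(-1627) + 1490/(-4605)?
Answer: -35154298/109388091 ≈ -0.32137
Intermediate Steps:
-780/219/(-1627) + 1490/(-4605) = -780*1/219*(-1/1627) + 1490*(-1/4605) = -260/73*(-1/1627) - 298/921 = 260/118771 - 298/921 = -35154298/109388091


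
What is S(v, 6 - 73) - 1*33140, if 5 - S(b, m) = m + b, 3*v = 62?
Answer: -99266/3 ≈ -33089.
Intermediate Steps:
v = 62/3 (v = (1/3)*62 = 62/3 ≈ 20.667)
S(b, m) = 5 - b - m (S(b, m) = 5 - (m + b) = 5 - (b + m) = 5 + (-b - m) = 5 - b - m)
S(v, 6 - 73) - 1*33140 = (5 - 1*62/3 - (6 - 73)) - 1*33140 = (5 - 62/3 - 1*(-67)) - 33140 = (5 - 62/3 + 67) - 33140 = 154/3 - 33140 = -99266/3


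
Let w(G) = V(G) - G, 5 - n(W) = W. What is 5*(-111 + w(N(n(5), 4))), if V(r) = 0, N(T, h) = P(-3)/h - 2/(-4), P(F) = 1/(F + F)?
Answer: -13375/24 ≈ -557.29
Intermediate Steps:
n(W) = 5 - W
P(F) = 1/(2*F)
N(T, h) = ½ - 1/(6*h) (N(T, h) = ((½)/(-3))/h - 2/(-4) = ((½)*(-⅓))/h - 2*(-¼) = -1/(6*h) + ½ = ½ - 1/(6*h))
w(G) = -G (w(G) = 0 - G = -G)
5*(-111 + w(N(n(5), 4))) = 5*(-111 - (-1 + 3*4)/(6*4)) = 5*(-111 - (-1 + 12)/(6*4)) = 5*(-111 - 11/(6*4)) = 5*(-111 - 1*11/24) = 5*(-111 - 11/24) = 5*(-2675/24) = -13375/24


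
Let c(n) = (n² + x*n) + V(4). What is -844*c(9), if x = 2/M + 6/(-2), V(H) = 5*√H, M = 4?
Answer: -57814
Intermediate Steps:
x = -5/2 (x = 2/4 + 6/(-2) = 2*(¼) + 6*(-½) = ½ - 3 = -5/2 ≈ -2.5000)
c(n) = 10 + n² - 5*n/2 (c(n) = (n² - 5*n/2) + 5*√4 = (n² - 5*n/2) + 5*2 = (n² - 5*n/2) + 10 = 10 + n² - 5*n/2)
-844*c(9) = -844*(10 + 9² - 5/2*9) = -844*(10 + 81 - 45/2) = -844*137/2 = -57814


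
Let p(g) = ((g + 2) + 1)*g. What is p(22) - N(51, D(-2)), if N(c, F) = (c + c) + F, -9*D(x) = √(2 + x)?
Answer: 448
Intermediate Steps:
D(x) = -√(2 + x)/9
N(c, F) = F + 2*c (N(c, F) = 2*c + F = F + 2*c)
p(g) = g*(3 + g) (p(g) = ((2 + g) + 1)*g = (3 + g)*g = g*(3 + g))
p(22) - N(51, D(-2)) = 22*(3 + 22) - (-√(2 - 2)/9 + 2*51) = 22*25 - (-√0/9 + 102) = 550 - (-⅑*0 + 102) = 550 - (0 + 102) = 550 - 1*102 = 550 - 102 = 448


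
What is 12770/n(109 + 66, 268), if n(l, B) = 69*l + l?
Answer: 1277/1225 ≈ 1.0424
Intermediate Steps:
n(l, B) = 70*l
12770/n(109 + 66, 268) = 12770/((70*(109 + 66))) = 12770/((70*175)) = 12770/12250 = 12770*(1/12250) = 1277/1225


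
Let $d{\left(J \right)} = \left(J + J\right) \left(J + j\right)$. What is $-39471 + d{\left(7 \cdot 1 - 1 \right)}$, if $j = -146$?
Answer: $-41151$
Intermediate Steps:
$d{\left(J \right)} = 2 J \left(-146 + J\right)$ ($d{\left(J \right)} = \left(J + J\right) \left(J - 146\right) = 2 J \left(-146 + J\right)$)
$-39471 + d{\left(7 \cdot 1 - 1 \right)} = -39471 + 2 \left(7 \cdot 1 - 1\right) \left(-146 + \left(7 \cdot 1 - 1\right)\right) = -39471 + 2 \left(7 - 1\right) \left(-146 + \left(7 - 1\right)\right) = -39471 + 2 \cdot 6 \left(-146 + 6\right) = -39471 + 2 \cdot 6 \left(-140\right) = -39471 - 1680 = -41151$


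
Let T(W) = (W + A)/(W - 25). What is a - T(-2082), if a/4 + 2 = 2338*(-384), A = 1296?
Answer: -7566608618/2107 ≈ -3.5912e+6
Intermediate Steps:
a = -3591176 (a = -8 + 4*(2338*(-384)) = -8 + 4*(-897792) = -8 - 3591168 = -3591176)
T(W) = (1296 + W)/(-25 + W) (T(W) = (W + 1296)/(W - 25) = (1296 + W)/(-25 + W))
a - T(-2082) = -3591176 - (1296 - 2082)/(-25 - 2082) = -3591176 - (-786)/(-2107) = -3591176 - (-1)*(-786)/2107 = -3591176 - 1*786/2107 = -3591176 - 786/2107 = -7566608618/2107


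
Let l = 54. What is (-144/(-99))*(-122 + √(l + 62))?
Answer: -1952/11 + 32*√29/11 ≈ -161.79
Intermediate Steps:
(-144/(-99))*(-122 + √(l + 62)) = (-144/(-99))*(-122 + √(54 + 62)) = (-144*(-1/99))*(-122 + √116) = 16*(-122 + 2*√29)/11 = -1952/11 + 32*√29/11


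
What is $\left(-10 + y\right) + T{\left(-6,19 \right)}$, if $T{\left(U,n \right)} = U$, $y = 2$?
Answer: $-14$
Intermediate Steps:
$\left(-10 + y\right) + T{\left(-6,19 \right)} = \left(-10 + 2\right) - 6 = -8 - 6 = -14$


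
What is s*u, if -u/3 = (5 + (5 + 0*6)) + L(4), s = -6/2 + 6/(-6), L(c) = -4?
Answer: 72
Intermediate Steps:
s = -4 (s = -6*½ + 6*(-⅙) = -3 - 1 = -4)
u = -18 (u = -3*((5 + (5 + 0*6)) - 4) = -3*((5 + (5 + 0)) - 4) = -3*((5 + 5) - 4) = -3*(10 - 4) = -3*6 = -18)
s*u = -4*(-18) = 72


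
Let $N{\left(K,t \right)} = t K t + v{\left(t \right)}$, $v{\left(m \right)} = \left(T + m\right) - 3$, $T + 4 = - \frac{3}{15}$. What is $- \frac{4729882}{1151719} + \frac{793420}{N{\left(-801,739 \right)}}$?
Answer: $- \frac{5174909334066636}{1259526201758087} \approx -4.1086$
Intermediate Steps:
$T = - \frac{21}{5}$ ($T = -4 - \frac{3}{15} = -4 - \frac{1}{5} = - \frac{21}{5} \approx -4.2$)
$v{\left(m \right)} = - \frac{36}{5} + m$ ($v{\left(m \right)} = \left(- \frac{21}{5} + m\right) - 3 = - \frac{36}{5} + m$)
$N{\left(K,t \right)} = - \frac{36}{5} + t + K t^{2}$ ($N{\left(K,t \right)} = t K t + \left(- \frac{36}{5} + t\right) = K t t + \left(- \frac{36}{5} + t\right) = K t^{2} + \left(- \frac{36}{5} + t\right) = - \frac{36}{5} + t + K t^{2}$)
$- \frac{4729882}{1151719} + \frac{793420}{N{\left(-801,739 \right)}} = - \frac{4729882}{1151719} + \frac{793420}{- \frac{36}{5} + 739 - 801 \cdot 739^{2}} = \left(-4729882\right) \frac{1}{1151719} + \frac{793420}{- \frac{36}{5} + 739 - 437442921} = - \frac{4729882}{1151719} + \frac{793420}{- \frac{36}{5} + 739 - 437442921} = - \frac{4729882}{1151719} + \frac{793420}{- \frac{2187210946}{5}} = - \frac{4729882}{1151719} + 793420 \left(- \frac{5}{2187210946}\right) = - \frac{4729882}{1151719} - \frac{1983550}{1093605473} = - \frac{5174909334066636}{1259526201758087}$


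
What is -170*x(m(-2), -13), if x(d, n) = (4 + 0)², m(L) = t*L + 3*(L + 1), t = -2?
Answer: -2720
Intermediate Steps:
m(L) = 3 + L (m(L) = -2*L + 3*(L + 1) = -2*L + 3*(1 + L) = -2*L + (3 + 3*L) = 3 + L)
x(d, n) = 16 (x(d, n) = 4² = 16)
-170*x(m(-2), -13) = -170*16 = -2720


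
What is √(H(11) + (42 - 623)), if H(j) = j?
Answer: I*√570 ≈ 23.875*I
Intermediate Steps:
√(H(11) + (42 - 623)) = √(11 + (42 - 623)) = √(11 - 581) = √(-570) = I*√570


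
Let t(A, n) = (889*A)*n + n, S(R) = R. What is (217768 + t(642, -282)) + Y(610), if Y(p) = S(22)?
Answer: -160730608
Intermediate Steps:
t(A, n) = n + 889*A*n (t(A, n) = 889*A*n + n = n + 889*A*n)
Y(p) = 22
(217768 + t(642, -282)) + Y(610) = (217768 - 282*(1 + 889*642)) + 22 = (217768 - 282*(1 + 570738)) + 22 = (217768 - 282*570739) + 22 = (217768 - 160948398) + 22 = -160730630 + 22 = -160730608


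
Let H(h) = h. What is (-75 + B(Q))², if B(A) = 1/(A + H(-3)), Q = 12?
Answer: 454276/81 ≈ 5608.3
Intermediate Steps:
B(A) = 1/(-3 + A) (B(A) = 1/(A - 3) = 1/(-3 + A))
(-75 + B(Q))² = (-75 + 1/(-3 + 12))² = (-75 + 1/9)² = (-75 + ⅑)² = (-674/9)² = 454276/81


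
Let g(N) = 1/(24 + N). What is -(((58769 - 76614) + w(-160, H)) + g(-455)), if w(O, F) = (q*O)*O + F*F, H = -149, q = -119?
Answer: 1311120965/431 ≈ 3.0420e+6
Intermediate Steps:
w(O, F) = F**2 - 119*O**2 (w(O, F) = (-119*O)*O + F*F = -119*O**2 + F**2 = F**2 - 119*O**2)
-(((58769 - 76614) + w(-160, H)) + g(-455)) = -(((58769 - 76614) + ((-149)**2 - 119*(-160)**2)) + 1/(24 - 455)) = -((-17845 + (22201 - 119*25600)) + 1/(-431)) = -((-17845 + (22201 - 3046400)) - 1/431) = -((-17845 - 3024199) - 1/431) = -(-3042044 - 1/431) = -1*(-1311120965/431) = 1311120965/431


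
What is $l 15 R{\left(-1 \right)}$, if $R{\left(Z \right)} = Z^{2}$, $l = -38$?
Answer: $-570$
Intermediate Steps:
$l 15 R{\left(-1 \right)} = \left(-38\right) 15 \left(-1\right)^{2} = \left(-570\right) 1 = -570$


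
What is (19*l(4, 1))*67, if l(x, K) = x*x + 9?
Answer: 31825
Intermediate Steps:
l(x, K) = 9 + x² (l(x, K) = x² + 9 = 9 + x²)
(19*l(4, 1))*67 = (19*(9 + 4²))*67 = (19*(9 + 16))*67 = (19*25)*67 = 475*67 = 31825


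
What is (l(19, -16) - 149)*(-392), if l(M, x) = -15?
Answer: 64288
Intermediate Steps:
(l(19, -16) - 149)*(-392) = (-15 - 149)*(-392) = -164*(-392) = 64288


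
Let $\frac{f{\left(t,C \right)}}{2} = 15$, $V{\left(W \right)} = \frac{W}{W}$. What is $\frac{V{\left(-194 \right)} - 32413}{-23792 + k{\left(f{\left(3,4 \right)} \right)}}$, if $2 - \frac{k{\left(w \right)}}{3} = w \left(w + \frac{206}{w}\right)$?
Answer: $\frac{8103}{6776} \approx 1.1958$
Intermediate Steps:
$V{\left(W \right)} = 1$
$f{\left(t,C \right)} = 30$ ($f{\left(t,C \right)} = 2 \cdot 15 = 30$)
$k{\left(w \right)} = 6 - 3 w \left(w + \frac{206}{w}\right)$
$\frac{V{\left(-194 \right)} - 32413}{-23792 + k{\left(f{\left(3,4 \right)} \right)}} = \frac{1 - 32413}{-23792 - \left(612 + 3 \cdot 30^{2}\right)} = - \frac{32412}{-23792 - 3312} = - \frac{32412}{-27104} = \left(-32412\right) \left(- \frac{1}{27104}\right) = \frac{8103}{6776}$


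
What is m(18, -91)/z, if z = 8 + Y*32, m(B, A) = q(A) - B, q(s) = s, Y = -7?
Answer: 109/216 ≈ 0.50463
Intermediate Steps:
m(B, A) = A - B
z = -216 (z = 8 - 7*32 = 8 - 224 = -216)
m(18, -91)/z = (-91 - 1*18)/(-216) = (-91 - 18)*(-1/216) = -109*(-1/216) = 109/216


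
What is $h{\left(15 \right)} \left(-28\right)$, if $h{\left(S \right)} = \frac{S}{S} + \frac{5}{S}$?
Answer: $- \frac{112}{3} \approx -37.333$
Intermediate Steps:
$h{\left(S \right)} = 1 + \frac{5}{S}$
$h{\left(15 \right)} \left(-28\right) = \frac{5 + 15}{15} \left(-28\right) = \frac{1}{15} \cdot 20 \left(-28\right) = \frac{4}{3} \left(-28\right) = - \frac{112}{3}$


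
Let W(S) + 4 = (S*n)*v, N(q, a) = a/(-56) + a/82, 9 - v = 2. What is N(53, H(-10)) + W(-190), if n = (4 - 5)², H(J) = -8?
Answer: -382845/287 ≈ -1334.0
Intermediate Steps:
v = 7 (v = 9 - 1*2 = 9 - 2 = 7)
N(q, a) = -13*a/2296 (N(q, a) = a*(-1/56) + a*(1/82) = -a/56 + a/82 = -13*a/2296)
n = 1 (n = (-1)² = 1)
W(S) = -4 + 7*S (W(S) = -4 + (S*1)*7 = -4 + S*7 = -4 + 7*S)
N(53, H(-10)) + W(-190) = -13/2296*(-8) + (-4 + 7*(-190)) = 13/287 + (-4 - 1330) = 13/287 - 1334 = -382845/287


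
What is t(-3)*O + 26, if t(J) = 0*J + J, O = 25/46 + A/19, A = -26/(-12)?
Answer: 10500/437 ≈ 24.027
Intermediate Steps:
A = 13/6 (A = -26*(-1/12) = 13/6 ≈ 2.1667)
O = 862/1311 (O = 25/46 + (13/6)/19 = 25*(1/46) + (13/6)*(1/19) = 25/46 + 13/114 = 862/1311 ≈ 0.65751)
t(J) = J (t(J) = 0 + J = J)
t(-3)*O + 26 = -3*862/1311 + 26 = -862/437 + 26 = 10500/437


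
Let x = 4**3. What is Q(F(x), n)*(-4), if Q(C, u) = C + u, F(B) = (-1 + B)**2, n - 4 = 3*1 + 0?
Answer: -15904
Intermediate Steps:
x = 64
n = 7 (n = 4 + (3*1 + 0) = 4 + (3 + 0) = 4 + 3 = 7)
Q(F(x), n)*(-4) = ((-1 + 64)**2 + 7)*(-4) = (63**2 + 7)*(-4) = (3969 + 7)*(-4) = 3976*(-4) = -15904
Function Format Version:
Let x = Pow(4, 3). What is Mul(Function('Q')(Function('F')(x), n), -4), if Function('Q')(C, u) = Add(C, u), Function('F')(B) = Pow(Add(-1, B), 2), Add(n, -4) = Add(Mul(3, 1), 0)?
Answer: -15904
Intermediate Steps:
x = 64
n = 7 (n = Add(4, Add(Mul(3, 1), 0)) = Add(4, Add(3, 0)) = Add(4, 3) = 7)
Mul(Function('Q')(Function('F')(x), n), -4) = Mul(Add(Pow(Add(-1, 64), 2), 7), -4) = Mul(Add(Pow(63, 2), 7), -4) = Mul(Add(3969, 7), -4) = Mul(3976, -4) = -15904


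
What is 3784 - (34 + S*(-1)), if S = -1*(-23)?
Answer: 3773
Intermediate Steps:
S = 23
3784 - (34 + S*(-1)) = 3784 - (34 + 23*(-1)) = 3784 - (34 - 23) = 3784 - 1*11 = 3784 - 11 = 3773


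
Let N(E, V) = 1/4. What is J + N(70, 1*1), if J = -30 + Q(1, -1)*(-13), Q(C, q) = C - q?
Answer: -223/4 ≈ -55.750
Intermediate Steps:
J = -56 (J = -30 + (1 - 1*(-1))*(-13) = -30 + (1 + 1)*(-13) = -30 + 2*(-13) = -30 - 26 = -56)
N(E, V) = ¼
J + N(70, 1*1) = -56 + ¼ = -223/4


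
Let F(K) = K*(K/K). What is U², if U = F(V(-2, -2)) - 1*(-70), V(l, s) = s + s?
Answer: 4356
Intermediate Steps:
V(l, s) = 2*s
F(K) = K (F(K) = K*1 = K)
U = 66 (U = 2*(-2) - 1*(-70) = -4 + 70 = 66)
U² = 66² = 4356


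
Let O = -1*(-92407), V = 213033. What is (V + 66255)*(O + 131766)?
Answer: 62608828824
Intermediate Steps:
O = 92407
(V + 66255)*(O + 131766) = (213033 + 66255)*(92407 + 131766) = 279288*224173 = 62608828824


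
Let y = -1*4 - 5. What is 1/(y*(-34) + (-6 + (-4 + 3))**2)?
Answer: 1/355 ≈ 0.0028169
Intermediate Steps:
y = -9 (y = -4 - 5 = -9)
1/(y*(-34) + (-6 + (-4 + 3))**2) = 1/(-9*(-34) + (-6 + (-4 + 3))**2) = 1/(306 + (-6 - 1)**2) = 1/(306 + (-7)**2) = 1/(306 + 49) = 1/355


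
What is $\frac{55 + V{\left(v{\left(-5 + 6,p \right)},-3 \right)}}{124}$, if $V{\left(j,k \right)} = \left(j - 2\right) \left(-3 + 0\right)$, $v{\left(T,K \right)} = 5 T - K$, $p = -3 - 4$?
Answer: $\frac{25}{124} \approx 0.20161$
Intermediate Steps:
$p = -7$
$v{\left(T,K \right)} = - K + 5 T$
$V{\left(j,k \right)} = 6 - 3 j$ ($V{\left(j,k \right)} = \left(-2 + j\right) \left(-3\right) = 6 - 3 j$)
$\frac{55 + V{\left(v{\left(-5 + 6,p \right)},-3 \right)}}{124} = \frac{55 + \left(6 - 3 \left(\left(-1\right) \left(-7\right) + 5 \left(-5 + 6\right)\right)\right)}{124} = \left(55 + \left(6 - 3 \left(7 + 5 \cdot 1\right)\right)\right) \frac{1}{124} = \left(55 + \left(6 - 3 \left(7 + 5\right)\right)\right) \frac{1}{124} = \left(55 + \left(6 - 36\right)\right) \frac{1}{124} = \left(55 - 30\right) \frac{1}{124} = 25 \cdot \frac{1}{124} = \frac{25}{124}$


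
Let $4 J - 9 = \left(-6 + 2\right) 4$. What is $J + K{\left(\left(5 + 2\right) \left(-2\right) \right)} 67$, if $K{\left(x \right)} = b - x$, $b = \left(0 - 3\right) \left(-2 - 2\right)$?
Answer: $\frac{6961}{4} \approx 1740.3$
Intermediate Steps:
$J = - \frac{7}{4}$ ($J = \frac{9}{4} + \frac{\left(-6 + 2\right) 4}{4} = \frac{9}{4} + \frac{\left(-4\right) 4}{4} = \frac{9}{4} + \frac{1}{4} \left(-16\right) = \frac{9}{4} - 4 = - \frac{7}{4} \approx -1.75$)
$b = 12$ ($b = \left(-3\right) \left(-4\right) = 12$)
$K{\left(x \right)} = 12 - x$
$J + K{\left(\left(5 + 2\right) \left(-2\right) \right)} 67 = - \frac{7}{4} + \left(12 - \left(5 + 2\right) \left(-2\right)\right) 67 = - \frac{7}{4} + \left(12 - 7 \left(-2\right)\right) 67 = - \frac{7}{4} + \left(12 - -14\right) 67 = - \frac{7}{4} + \left(12 + 14\right) 67 = - \frac{7}{4} + 26 \cdot 67 = - \frac{7}{4} + 1742 = \frac{6961}{4}$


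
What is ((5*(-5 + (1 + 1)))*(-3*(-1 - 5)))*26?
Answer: -7020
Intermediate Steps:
((5*(-5 + (1 + 1)))*(-3*(-1 - 5)))*26 = ((5*(-5 + 2))*(-3*(-6)))*26 = ((5*(-3))*18)*26 = -15*18*26 = -270*26 = -7020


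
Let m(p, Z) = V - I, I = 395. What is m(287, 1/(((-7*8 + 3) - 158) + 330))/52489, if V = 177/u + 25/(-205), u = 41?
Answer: -16023/2152049 ≈ -0.0074455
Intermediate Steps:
V = 172/41 (V = 177/41 + 25/(-205) = 177*(1/41) + 25*(-1/205) = 177/41 - 5/41 = 172/41 ≈ 4.1951)
m(p, Z) = -16023/41 (m(p, Z) = 172/41 - 1*395 = 172/41 - 395 = -16023/41)
m(287, 1/(((-7*8 + 3) - 158) + 330))/52489 = -16023/41/52489 = -16023/41*1/52489 = -16023/2152049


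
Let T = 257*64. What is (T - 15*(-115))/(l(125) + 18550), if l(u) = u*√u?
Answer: 13484366/13685975 - 18173*√5/547439 ≈ 0.91104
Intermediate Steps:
T = 16448
l(u) = u^(3/2)
(T - 15*(-115))/(l(125) + 18550) = (16448 - 15*(-115))/(125^(3/2) + 18550) = (16448 + 1725)/(625*√5 + 18550) = 18173/(18550 + 625*√5)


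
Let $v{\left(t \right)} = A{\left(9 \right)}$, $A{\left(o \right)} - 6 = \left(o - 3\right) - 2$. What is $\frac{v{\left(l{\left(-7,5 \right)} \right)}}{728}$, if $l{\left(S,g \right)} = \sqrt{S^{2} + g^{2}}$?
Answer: $\frac{5}{364} \approx 0.013736$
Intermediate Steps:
$A{\left(o \right)} = 1 + o$ ($A{\left(o \right)} = 6 + \left(\left(o - 3\right) - 2\right) = 6 + \left(\left(-3 + o\right) - 2\right) = 6 + \left(-5 + o\right) = 1 + o$)
$v{\left(t \right)} = 10$ ($v{\left(t \right)} = 1 + 9 = 10$)
$\frac{v{\left(l{\left(-7,5 \right)} \right)}}{728} = \frac{10}{728} = 10 \cdot \frac{1}{728} = \frac{5}{364}$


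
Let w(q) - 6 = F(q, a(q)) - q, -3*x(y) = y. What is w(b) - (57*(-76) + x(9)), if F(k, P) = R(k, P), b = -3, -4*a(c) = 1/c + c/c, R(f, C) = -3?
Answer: 4341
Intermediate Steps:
a(c) = -¼ - 1/(4*c) (a(c) = -(1/c + c/c)/4 = -(1/c + 1)/4 = -(1 + 1/c)/4 = -¼ - 1/(4*c))
x(y) = -y/3
F(k, P) = -3
w(q) = 3 - q (w(q) = 6 + (-3 - q) = 3 - q)
w(b) - (57*(-76) + x(9)) = (3 - 1*(-3)) - (57*(-76) - ⅓*9) = (3 + 3) - (-4332 - 3) = 6 - 1*(-4335) = 6 + 4335 = 4341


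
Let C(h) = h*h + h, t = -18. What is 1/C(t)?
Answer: 1/306 ≈ 0.0032680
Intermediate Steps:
C(h) = h + h**2 (C(h) = h**2 + h = h + h**2)
1/C(t) = 1/(-18*(1 - 18)) = 1/(-18*(-17)) = 1/306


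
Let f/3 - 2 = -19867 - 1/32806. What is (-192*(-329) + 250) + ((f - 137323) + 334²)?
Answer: -719894867/32806 ≈ -21944.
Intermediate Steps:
f = -1955073573/32806 (f = 6 + 3*(-19867 - 1/32806) = 6 + 3*(-651756803/32806) = 6 - 1955270409/32806 = -1955073573/32806 ≈ -59595.)
(-192*(-329) + 250) + ((f - 137323) + 334²) = (-192*(-329) + 250) + ((-1955073573/32806 - 137323) + 334²) = (63168 + 250) + (-6460091911/32806 + 111556) = 63418 - 2800385775/32806 = -719894867/32806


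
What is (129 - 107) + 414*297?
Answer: 122980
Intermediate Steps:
(129 - 107) + 414*297 = 22 + 122958 = 122980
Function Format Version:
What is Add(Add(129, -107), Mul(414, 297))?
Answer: 122980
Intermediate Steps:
Add(Add(129, -107), Mul(414, 297)) = Add(22, 122958) = 122980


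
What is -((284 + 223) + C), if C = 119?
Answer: -626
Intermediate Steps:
-((284 + 223) + C) = -((284 + 223) + 119) = -(507 + 119) = -1*626 = -626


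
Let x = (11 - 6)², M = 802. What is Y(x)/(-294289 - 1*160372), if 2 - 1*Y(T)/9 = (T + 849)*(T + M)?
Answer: 6505164/454661 ≈ 14.308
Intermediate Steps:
x = 25 (x = 5² = 25)
Y(T) = 18 - 9*(802 + T)*(849 + T) (Y(T) = 18 - 9*(T + 849)*(T + 802) = 18 - 9*(849 + T)*(802 + T) = 18 - 9*(802 + T)*(849 + T))
Y(x)/(-294289 - 1*160372) = (-6128064 - 14859*25 - 9*25²)/(-294289 - 1*160372) = (-6128064 - 371475 - 9*625)/(-294289 - 160372) = (-6128064 - 371475 - 5625)/(-454661) = -6505164*(-1/454661) = 6505164/454661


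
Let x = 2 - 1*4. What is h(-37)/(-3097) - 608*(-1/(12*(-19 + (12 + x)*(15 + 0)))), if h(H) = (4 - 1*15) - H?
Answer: 460526/1217121 ≈ 0.37837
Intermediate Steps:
x = -2 (x = 2 - 4 = -2)
h(H) = -11 - H (h(H) = (4 - 15) - H = -11 - H)
h(-37)/(-3097) - 608*(-1/(12*(-19 + (12 + x)*(15 + 0)))) = (-11 - 1*(-37))/(-3097) - 608*(-1/(12*(-19 + (12 - 2)*(15 + 0)))) = (-11 + 37)*(-1/3097) - 608*(-1/(12*(-19 + 10*15))) = 26*(-1/3097) - 608*(-1/(12*(-19 + 150))) = -26/3097 - 608/(131*(-12)) = -26/3097 - 608/(-1572) = -26/3097 - 608*(-1/1572) = -26/3097 + 152/393 = 460526/1217121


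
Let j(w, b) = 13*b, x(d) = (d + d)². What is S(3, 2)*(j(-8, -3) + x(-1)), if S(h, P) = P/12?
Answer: -35/6 ≈ -5.8333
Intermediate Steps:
S(h, P) = P/12 (S(h, P) = P*(1/12) = P/12)
x(d) = 4*d² (x(d) = (2*d)² = 4*d²)
S(3, 2)*(j(-8, -3) + x(-1)) = ((1/12)*2)*(13*(-3) + 4*(-1)²) = (-39 + 4*1)/6 = (-39 + 4)/6 = (⅙)*(-35) = -35/6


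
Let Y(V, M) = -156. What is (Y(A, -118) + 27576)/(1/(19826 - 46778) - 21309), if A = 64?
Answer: -739023840/574320169 ≈ -1.2868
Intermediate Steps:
(Y(A, -118) + 27576)/(1/(19826 - 46778) - 21309) = (-156 + 27576)/(1/(19826 - 46778) - 21309) = 27420/(1/(-26952) - 21309) = 27420/(-1/26952 - 21309) = 27420/(-574320169/26952) = 27420*(-26952/574320169) = -739023840/574320169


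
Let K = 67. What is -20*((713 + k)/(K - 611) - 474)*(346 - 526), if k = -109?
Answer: -29076750/17 ≈ -1.7104e+6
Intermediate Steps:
-20*((713 + k)/(K - 611) - 474)*(346 - 526) = -20*((713 - 109)/(67 - 611) - 474)*(346 - 526) = -20*(604/(-544) - 474)*(-180) = -20*(604*(-1/544) - 474)*(-180) = -20*(-151/136 - 474)*(-180) = -(-323075)*(-180)/34 = -20*2907675/34 = -29076750/17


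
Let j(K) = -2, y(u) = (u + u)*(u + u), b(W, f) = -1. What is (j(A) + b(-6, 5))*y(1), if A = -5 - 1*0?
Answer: -12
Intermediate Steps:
A = -5 (A = -5 + 0 = -5)
y(u) = 4*u² (y(u) = (2*u)*(2*u) = 4*u²)
(j(A) + b(-6, 5))*y(1) = (-2 - 1)*(4*1²) = -12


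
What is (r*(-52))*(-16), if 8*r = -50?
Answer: -5200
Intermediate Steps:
r = -25/4 (r = (⅛)*(-50) = -25/4 ≈ -6.2500)
(r*(-52))*(-16) = -25/4*(-52)*(-16) = 325*(-16) = -5200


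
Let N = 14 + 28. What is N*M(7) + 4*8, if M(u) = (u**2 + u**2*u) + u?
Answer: 16790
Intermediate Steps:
M(u) = u + u**2 + u**3 (M(u) = (u**2 + u**3) + u = u + u**2 + u**3)
N = 42
N*M(7) + 4*8 = 42*(7*(1 + 7 + 7**2)) + 4*8 = 42*(7*(1 + 7 + 49)) + 32 = 42*(7*57) + 32 = 42*399 + 32 = 16758 + 32 = 16790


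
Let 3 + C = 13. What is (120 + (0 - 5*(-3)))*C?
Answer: 1350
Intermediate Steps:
C = 10 (C = -3 + 13 = 10)
(120 + (0 - 5*(-3)))*C = (120 + (0 - 5*(-3)))*10 = (120 + (0 + 15))*10 = (120 + 15)*10 = 135*10 = 1350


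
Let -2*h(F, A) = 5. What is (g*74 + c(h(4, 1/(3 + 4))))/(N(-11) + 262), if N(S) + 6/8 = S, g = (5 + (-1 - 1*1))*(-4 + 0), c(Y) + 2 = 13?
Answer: -3508/1001 ≈ -3.5045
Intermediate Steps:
h(F, A) = -5/2 (h(F, A) = -1/2*5 = -5/2)
c(Y) = 11 (c(Y) = -2 + 13 = 11)
g = -12 (g = (5 + (-1 - 1))*(-4) = (5 - 2)*(-4) = 3*(-4) = -12)
N(S) = -3/4 + S
(g*74 + c(h(4, 1/(3 + 4))))/(N(-11) + 262) = (-12*74 + 11)/((-3/4 - 11) + 262) = (-888 + 11)/(-47/4 + 262) = -877/1001/4 = -877*4/1001 = -3508/1001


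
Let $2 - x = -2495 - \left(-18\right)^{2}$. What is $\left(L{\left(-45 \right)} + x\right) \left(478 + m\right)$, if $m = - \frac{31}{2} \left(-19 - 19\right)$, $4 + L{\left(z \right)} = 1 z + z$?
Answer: $2909709$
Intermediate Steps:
$L{\left(z \right)} = -4 + 2 z$ ($L{\left(z \right)} = -4 + \left(1 z + z\right) = -4 + \left(z + z\right) = -4 + 2 z$)
$m = 589$ ($m = \left(-31\right) \frac{1}{2} \left(-38\right) = \left(- \frac{31}{2}\right) \left(-38\right) = 589$)
$x = 2821$ ($x = 2 - \left(-2495 - \left(-18\right)^{2}\right) = 2 - \left(-2495 - 324\right) = 2 - -2819 = 2 + 2819 = 2821$)
$\left(L{\left(-45 \right)} + x\right) \left(478 + m\right) = \left(\left(-4 + 2 \left(-45\right)\right) + 2821\right) \left(478 + 589\right) = \left(\left(-4 - 90\right) + 2821\right) 1067 = \left(-94 + 2821\right) 1067 = 2727 \cdot 1067 = 2909709$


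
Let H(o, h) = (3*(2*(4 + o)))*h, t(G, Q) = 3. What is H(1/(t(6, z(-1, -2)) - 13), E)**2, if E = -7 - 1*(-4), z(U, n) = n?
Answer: 123201/25 ≈ 4928.0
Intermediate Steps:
E = -3 (E = -7 + 4 = -3)
H(o, h) = h*(24 + 6*o) (H(o, h) = (3*(8 + 2*o))*h = (24 + 6*o)*h = h*(24 + 6*o))
H(1/(t(6, z(-1, -2)) - 13), E)**2 = (6*(-3)*(4 + 1/(3 - 13)))**2 = (6*(-3)*(4 + 1/(-10)))**2 = (6*(-3)*(4 - 1/10))**2 = (6*(-3)*(39/10))**2 = (-351/5)**2 = 123201/25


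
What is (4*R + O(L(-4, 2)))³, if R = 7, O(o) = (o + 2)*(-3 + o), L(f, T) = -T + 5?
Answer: 21952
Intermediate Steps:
L(f, T) = 5 - T
O(o) = (-3 + o)*(2 + o) (O(o) = (2 + o)*(-3 + o) = (-3 + o)*(2 + o))
(4*R + O(L(-4, 2)))³ = (4*7 + (-6 + (5 - 1*2)² - (5 - 1*2)))³ = (28 + (-6 + (5 - 2)² - (5 - 2)))³ = (28 + (-6 + 3² - 1*3))³ = (28 + (-6 + 9 - 3))³ = (28 + 0)³ = 28³ = 21952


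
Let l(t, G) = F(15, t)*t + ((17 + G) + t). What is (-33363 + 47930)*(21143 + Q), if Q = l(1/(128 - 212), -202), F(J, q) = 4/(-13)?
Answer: 15875343429/52 ≈ 3.0529e+8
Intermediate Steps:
F(J, q) = -4/13 (F(J, q) = 4*(-1/13) = -4/13)
l(t, G) = 17 + G + 9*t/13 (l(t, G) = -4*t/13 + ((17 + G) + t) = -4*t/13 + (17 + G + t) = 17 + G + 9*t/13)
Q = -67343/364 (Q = 17 - 202 + 9/(13*(128 - 212)) = 17 - 202 + (9/13)/(-84) = 17 - 202 + (9/13)*(-1/84) = 17 - 202 - 3/364 = -67343/364 ≈ -185.01)
(-33363 + 47930)*(21143 + Q) = (-33363 + 47930)*(21143 - 67343/364) = 14567*(7628709/364) = 15875343429/52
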